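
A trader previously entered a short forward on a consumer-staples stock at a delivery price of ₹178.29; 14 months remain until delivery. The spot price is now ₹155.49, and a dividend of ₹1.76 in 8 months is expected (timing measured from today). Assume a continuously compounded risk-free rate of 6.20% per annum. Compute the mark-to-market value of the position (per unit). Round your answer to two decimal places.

PV(remaining dividends) I = 1.76·e^(−0.0620·8/12) = 1.6887
Current forward F = (S − I)·e^(rT) = (155.49 − 1.6887)·e^(0.0620·14/12) = 153.8013 × 1.075014 = 165.3386
Value (long) = (F − K)·e^(−rT) = (165.3386 − 178.29) × 0.930221 = -12.0477
Short position value = −(long value) = ₹12.05

₹12.05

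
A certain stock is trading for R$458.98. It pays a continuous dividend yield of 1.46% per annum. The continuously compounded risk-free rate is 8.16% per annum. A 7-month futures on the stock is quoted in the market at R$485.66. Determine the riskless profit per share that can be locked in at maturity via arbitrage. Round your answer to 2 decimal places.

R$8.39 per share

Fair futures: F* = S·e^(carry·T), with carry = (r − q) = 0.0816 − 0.0146 = 0.0670
F* = 458.98 · e^(0.0670 × 7/12) = 458.98 · e^0.039083 = 458.98 × 1.039857 = R$477.2736
Market R$485.66 > fair R$477.2736: forward overpriced → cash-and-carry (buy spot, short the forward).
At maturity, profit = |F_mkt − F*| = |485.66 − 477.2736| = R$8.39 per share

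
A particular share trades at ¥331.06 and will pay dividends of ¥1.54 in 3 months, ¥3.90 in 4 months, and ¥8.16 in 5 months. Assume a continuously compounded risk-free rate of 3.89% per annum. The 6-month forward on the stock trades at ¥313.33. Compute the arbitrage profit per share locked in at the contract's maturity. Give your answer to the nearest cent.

¥10.57 per share

PV(dividends) I = 1.54·e^(−0.0389·3/12) + 3.90·e^(−0.0389·4/12) + 8.16·e^(−0.0389·5/12) = 13.4037
Fair forward F* = (S − I)·e^(rT) = (331.06 − 13.4037)·e^0.019450 = 317.6563 × 1.019640 = 323.8951
Market ¥313.33 < fair 323.8951: forward underpriced → reverse cash-and-carry (short the stock, invest proceeds at r, pay the dividends, go long the forward).
Profit at T = |F_mkt − F*| = |313.33 − 323.8951| = ¥10.57 per share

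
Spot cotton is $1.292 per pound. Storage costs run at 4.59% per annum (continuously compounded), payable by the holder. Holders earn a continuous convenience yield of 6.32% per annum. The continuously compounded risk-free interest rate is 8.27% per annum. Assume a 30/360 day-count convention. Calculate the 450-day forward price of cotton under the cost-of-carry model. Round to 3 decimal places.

Net carry = r + u − y = 0.0827 + 0.0459 − 0.0632 = 0.0654
F = S·e^((r+u−y)T) = 1.292 · e^(0.0654 × 450/360) = 1.292 · e^0.081750
= 1.292 × 1.085184 = $1.402 per pound

$1.402 per pound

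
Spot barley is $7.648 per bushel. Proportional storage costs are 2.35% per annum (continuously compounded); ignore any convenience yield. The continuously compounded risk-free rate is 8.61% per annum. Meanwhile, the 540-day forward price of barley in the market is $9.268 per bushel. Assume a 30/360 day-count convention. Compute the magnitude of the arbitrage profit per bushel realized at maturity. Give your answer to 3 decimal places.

Fair forward: F* = S·e^(carry·T), with carry = (r + u) = 0.0861 + 0.0235 = 0.1096
F* = 7.648 · e^(0.1096 × 540/360) = 7.648 · e^0.164400 = 7.648 × 1.178686 = $9.0146
Market $9.268 > fair $9.0146: forward overpriced → cash-and-carry (buy spot, short the forward).
At maturity, profit = |F_mkt − F*| = |9.268 − 9.0146| = $0.253 per bushel

$0.253 per bushel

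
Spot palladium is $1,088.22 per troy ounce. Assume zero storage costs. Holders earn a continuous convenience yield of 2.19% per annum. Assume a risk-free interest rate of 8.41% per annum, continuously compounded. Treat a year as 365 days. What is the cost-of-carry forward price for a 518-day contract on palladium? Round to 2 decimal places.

Net carry = r + u − y = 0.0841 + 0.0000 − 0.0219 = 0.0622
F = S·e^((r+u−y)T) = 1088.22 · e^(0.0622 × 518/365) = 1088.22 · e^0.08827288
= 1088.22 × 1.09228614 = $1,188.65 per troy ounce

$1,188.65 per troy ounce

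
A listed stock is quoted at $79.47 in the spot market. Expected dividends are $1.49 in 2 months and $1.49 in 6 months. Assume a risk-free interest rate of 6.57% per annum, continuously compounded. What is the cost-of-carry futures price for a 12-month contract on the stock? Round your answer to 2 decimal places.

$81.75

PV(dividends) I = 1.49·e^(−0.0657·2/12) + 1.49·e^(−0.0657·6/12)
I = 1.4738 + 1.4418 = 2.9156
F = (S − I)·e^(rT) = (79.47 − 2.9156) · e^(0.0657·12/12)
= 76.5544 · e^0.065700 = 76.5544 × 1.067906 = $81.75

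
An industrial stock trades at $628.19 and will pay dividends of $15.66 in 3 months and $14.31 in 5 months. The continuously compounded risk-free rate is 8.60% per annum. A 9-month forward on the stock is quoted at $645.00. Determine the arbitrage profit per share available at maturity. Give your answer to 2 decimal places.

PV(dividends) I = 15.66·e^(−0.0860·3/12) + 14.31·e^(−0.0860·5/12) = 29.1332
Fair forward F* = (S − I)·e^(rT) = (628.19 − 29.1332)·e^0.064500 = 599.0568 × 1.066626 = 638.9696
Market $645.00 > fair 638.9696: forward overpriced → cash-and-carry (borrow at r, buy the stock and collect the dividends, short the forward).
Profit at T = |F_mkt − F*| = |645.00 − 638.9696| = $6.03 per share

$6.03 per share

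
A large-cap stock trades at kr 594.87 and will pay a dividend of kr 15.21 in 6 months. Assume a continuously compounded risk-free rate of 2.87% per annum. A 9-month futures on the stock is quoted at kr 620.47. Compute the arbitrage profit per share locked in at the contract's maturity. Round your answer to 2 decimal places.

PV(dividends) I = 15.21·e^(−0.0287·6/12) = 14.9933
Fair futures F* = (S − I)·e^(rT) = (594.87 − 14.9933)·e^0.021525 = 579.8767 × 1.021758 = 592.4937
Market kr 620.47 > fair 592.4937: forward overpriced → cash-and-carry (borrow at r, buy the stock and collect the dividends, short the forward).
Profit at T = |F_mkt − F*| = |620.47 − 592.4937| = kr 27.98 per share

kr 27.98 per share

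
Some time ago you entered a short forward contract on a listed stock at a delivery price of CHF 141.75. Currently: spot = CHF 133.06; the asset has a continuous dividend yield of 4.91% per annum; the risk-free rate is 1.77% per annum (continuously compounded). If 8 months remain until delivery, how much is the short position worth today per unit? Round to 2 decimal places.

CHF 11.31

Current fair forward for the remaining 8 months: F = S·e^((r − q)·T), (r − q) = 0.0177 − 0.0491 = -0.0314
F = 133.06 · e^(-0.0314 × 8/12) = 133.06 × 0.979284 = 130.3035
Value of long forward = (F − K)·e^(−rT) = (130.3035 − 141.75) · e^(−0.0177·8/12)
= -11.4465 × 0.988269 = -11.31
Short position value = −(long value) = CHF 11.31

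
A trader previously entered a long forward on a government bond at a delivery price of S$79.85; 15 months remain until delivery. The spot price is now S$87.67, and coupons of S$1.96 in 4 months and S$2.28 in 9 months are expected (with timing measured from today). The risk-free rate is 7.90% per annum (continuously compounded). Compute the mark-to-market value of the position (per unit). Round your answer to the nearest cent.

PV(remaining coupons) I = 1.96·e^(−0.0790·4/12) + 2.28·e^(−0.0790·9/12) = 4.0579
Current forward F = (S − I)·e^(rT) = (87.67 − 4.0579)·e^(0.0790·15/12) = 83.6121 × 1.103790 = 92.2902
Value (long) = (F − K)·e^(−rT) = (92.2902 − 79.85) × 0.905969 = 11.2704
Value = S$11.27

S$11.27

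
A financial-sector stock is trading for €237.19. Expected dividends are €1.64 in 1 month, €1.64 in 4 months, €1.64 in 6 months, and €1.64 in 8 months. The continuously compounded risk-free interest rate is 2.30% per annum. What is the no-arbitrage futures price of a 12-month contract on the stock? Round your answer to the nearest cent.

€236.06

PV(dividends) I = 1.64·e^(−0.0230·1/12) + 1.64·e^(−0.0230·4/12) + 1.64·e^(−0.0230·6/12) + 1.64·e^(−0.0230·8/12)
I = 1.6369 + 1.6275 + 1.6212 + 1.6150 = 6.5006
F = (S − I)·e^(rT) = (237.19 − 6.5006) · e^(0.0230·12/12)
= 230.6894 · e^0.023000 = 230.6894 × 1.023267 = €236.06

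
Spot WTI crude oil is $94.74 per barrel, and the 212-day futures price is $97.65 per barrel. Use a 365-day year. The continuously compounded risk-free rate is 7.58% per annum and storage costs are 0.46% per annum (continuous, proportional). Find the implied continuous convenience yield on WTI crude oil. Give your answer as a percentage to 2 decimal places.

2.83%

F = S·e^((r+u−y)T) ⇒ (r+u−y) = ln(F/S)/T
ln(97.65/94.74) = 0.030253; /T ⇒ 0.052087
y = r + u − ln(F/S)/T = 0.0758 + 0.0046 − 0.052087 = 0.028313
y = 2.83%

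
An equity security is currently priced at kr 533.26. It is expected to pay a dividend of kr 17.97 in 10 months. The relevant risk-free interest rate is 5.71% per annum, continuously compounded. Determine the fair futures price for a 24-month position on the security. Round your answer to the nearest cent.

PV(dividends) I = 17.97·e^(−0.0571·10/12)
I = 17.1350
F = (S − I)·e^(rT) = (533.26 − 17.1350) · e^(0.0571·24/12)
= 516.1250 · e^0.114200 = 516.1250 × 1.120976 = kr 578.56

kr 578.56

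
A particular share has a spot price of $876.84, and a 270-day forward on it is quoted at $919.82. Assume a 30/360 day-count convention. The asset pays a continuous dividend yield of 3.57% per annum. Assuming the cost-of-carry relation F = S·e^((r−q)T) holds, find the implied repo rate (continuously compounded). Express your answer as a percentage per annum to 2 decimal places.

9.95%

From F = S·e^((r−q)T): (r − q) = ln(F/S)/T
ln(919.82/876.84) = ln(1.049017) = 0.047854
(r − q) = 0.047854 / (270/360) = 0.063805
r = ln(F/S)/T + q = 0.063805 + 0.0357 = 0.099505
r = 9.95%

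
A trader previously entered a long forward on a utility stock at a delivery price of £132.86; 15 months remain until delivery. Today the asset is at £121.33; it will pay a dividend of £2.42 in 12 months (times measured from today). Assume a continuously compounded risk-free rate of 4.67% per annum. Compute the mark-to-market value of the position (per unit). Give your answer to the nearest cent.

-£6.31

PV(remaining dividends) I = 2.42·e^(−0.0467·12/12) = 2.3096
Current forward F = (S − I)·e^(rT) = (121.33 − 2.3096)·e^(0.0467·15/12) = 119.0204 × 1.060112 = 126.1750
Value (long) = (F − K)·e^(−rT) = (126.1750 − 132.86) × 0.943296 = -6.3059
Value = -£6.31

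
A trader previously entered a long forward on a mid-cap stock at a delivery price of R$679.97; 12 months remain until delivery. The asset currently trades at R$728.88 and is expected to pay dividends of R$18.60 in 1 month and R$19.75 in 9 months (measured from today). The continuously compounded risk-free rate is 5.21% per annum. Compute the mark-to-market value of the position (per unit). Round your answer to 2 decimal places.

PV(remaining dividends) I = 18.60·e^(−0.0521·1/12) + 19.75·e^(−0.0521·9/12) = 37.5126
Current forward F = (S − I)·e^(rT) = (728.88 − 37.5126)·e^(0.0521·12/12) = 691.3674 × 1.053481 = 728.3424
Value (long) = (F − K)·e^(−rT) = (728.3424 − 679.97) × 0.949234 = 45.9167
Value = R$45.92

R$45.92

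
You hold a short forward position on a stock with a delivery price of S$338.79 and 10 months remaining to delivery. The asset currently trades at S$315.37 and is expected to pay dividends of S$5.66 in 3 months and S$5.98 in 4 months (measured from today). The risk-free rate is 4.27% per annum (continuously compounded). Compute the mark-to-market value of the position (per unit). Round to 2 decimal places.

PV(remaining dividends) I = 5.66·e^(−0.0427·3/12) + 5.98·e^(−0.0427·4/12) = 11.4954
Current forward F = (S − I)·e^(rT) = (315.37 − 11.4954)·e^(0.0427·10/12) = 303.8746 × 1.036224 = 314.8822
Value (long) = (F − K)·e^(−rT) = (314.8822 − 338.79) × 0.965042 = -23.0720
Short position value = −(long value) = S$23.07

S$23.07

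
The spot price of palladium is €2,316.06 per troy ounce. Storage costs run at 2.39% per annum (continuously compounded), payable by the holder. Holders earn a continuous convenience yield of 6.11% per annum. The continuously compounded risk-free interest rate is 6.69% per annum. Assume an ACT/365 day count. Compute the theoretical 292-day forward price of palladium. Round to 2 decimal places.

Net carry = r + u − y = 0.0669 + 0.0239 − 0.0611 = 0.0297
F = S·e^((r+u−y)T) = 2316.06 · e^(0.0297 × 292/365) = 2316.06 · e^0.02376000
= 2316.06 × 1.02404452 = €2,371.75 per troy ounce

€2,371.75 per troy ounce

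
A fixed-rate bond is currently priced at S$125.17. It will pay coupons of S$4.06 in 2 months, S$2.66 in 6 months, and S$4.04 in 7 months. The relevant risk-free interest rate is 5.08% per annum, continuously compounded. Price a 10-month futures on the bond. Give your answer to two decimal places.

S$119.59

PV(coupons) I = 4.06·e^(−0.0508·2/12) + 2.66·e^(−0.0508·6/12) + 4.04·e^(−0.0508·7/12)
I = 4.0258 + 2.5933 + 3.9220 = 10.5411
F = (S − I)·e^(rT) = (125.17 − 10.5411) · e^(0.0508·10/12)
= 114.6289 · e^0.042333 = 114.6289 × 1.043242 = S$119.59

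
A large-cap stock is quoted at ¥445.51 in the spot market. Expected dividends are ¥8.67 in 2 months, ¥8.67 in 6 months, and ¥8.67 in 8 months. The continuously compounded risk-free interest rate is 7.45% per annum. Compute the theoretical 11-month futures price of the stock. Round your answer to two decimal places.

¥450.05

PV(dividends) I = 8.67·e^(−0.0745·2/12) + 8.67·e^(−0.0745·6/12) + 8.67·e^(−0.0745·8/12)
I = 8.5630 + 8.3530 + 8.2499 = 25.1659
F = (S − I)·e^(rT) = (445.51 − 25.1659) · e^(0.0745·11/12)
= 420.3441 · e^0.068292 = 420.3441 × 1.070678 = ¥450.05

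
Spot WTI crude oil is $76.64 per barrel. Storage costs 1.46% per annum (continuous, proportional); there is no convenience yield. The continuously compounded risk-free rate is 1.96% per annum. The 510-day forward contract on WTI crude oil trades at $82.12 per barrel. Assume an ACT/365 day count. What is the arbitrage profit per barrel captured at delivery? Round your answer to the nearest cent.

$1.73 per barrel

Fair forward: F* = S·e^(carry·T), with carry = (r + u) = 0.0196 + 0.0146 = 0.0342
F* = 76.64 · e^(0.0342 × 510/365) = 76.64 · e^0.047786 = 76.64 × 1.048946 = $80.3912
Market $82.12 > fair $80.3912: forward overpriced → cash-and-carry (buy spot, short the forward).
At maturity, profit = |F_mkt − F*| = |82.12 − 80.3912| = $1.73 per barrel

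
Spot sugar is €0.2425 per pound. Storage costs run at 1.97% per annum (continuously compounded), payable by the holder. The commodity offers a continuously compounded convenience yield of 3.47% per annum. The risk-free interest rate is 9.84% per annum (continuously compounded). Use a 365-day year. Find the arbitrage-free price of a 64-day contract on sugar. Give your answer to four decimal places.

Net carry = r + u − y = 0.0984 + 0.0197 − 0.0347 = 0.0834
F = S·e^((r+u−y)T) = 0.2425 · e^(0.0834 × 64/365) = 0.2425 · e^0.014624
= 0.2425 × 1.014731 = €0.2461 per pound

€0.2461 per pound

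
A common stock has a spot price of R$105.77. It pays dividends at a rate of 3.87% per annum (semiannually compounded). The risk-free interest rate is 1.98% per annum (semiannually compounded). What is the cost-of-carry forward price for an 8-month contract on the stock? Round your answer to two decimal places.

R$104.46

F = S · (1+r/2)^(2T) / (1+q/2)^(2T)
= 105.77 × 1.013222 / 1.025883 = 105.77 × 0.987658
F = R$104.46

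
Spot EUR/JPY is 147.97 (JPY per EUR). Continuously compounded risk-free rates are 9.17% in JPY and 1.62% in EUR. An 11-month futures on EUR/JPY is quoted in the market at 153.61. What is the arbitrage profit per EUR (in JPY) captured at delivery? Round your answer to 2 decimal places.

Fair futures: F* = S·e^(carry·T), with carry = (r_JPY − r_EUR) = 0.0917 − 0.0162 = 0.0755
F* = 147.97 · e^(0.0755 × 11/12) = 147.97 · e^0.069208 = 147.97 × 1.071659 = 158.5734
Market 153.61 < fair 158.5734: forward underpriced → reverse cash-and-carry (short spot, go long the forward).
At maturity, profit = |F_mkt − F*| = |153.61 − 158.5734| = 4.96 per EUR (in JPY)

4.96 per EUR (in JPY)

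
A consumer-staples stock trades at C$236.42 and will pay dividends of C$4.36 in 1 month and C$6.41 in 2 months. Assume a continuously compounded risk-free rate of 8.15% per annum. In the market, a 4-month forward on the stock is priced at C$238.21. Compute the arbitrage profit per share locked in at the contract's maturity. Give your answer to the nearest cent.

PV(dividends) I = 4.36·e^(−0.0815·1/12) + 6.41·e^(−0.0815·2/12) = 10.6540
Fair forward F* = (S − I)·e^(rT) = (236.42 − 10.6540)·e^0.027167 = 225.7660 × 1.027539 = 231.9834
Market C$238.21 > fair 231.9834: forward overpriced → cash-and-carry (borrow at r, buy the stock and collect the dividends, short the forward).
Profit at T = |F_mkt − F*| = |238.21 − 231.9834| = C$6.23 per share

C$6.23 per share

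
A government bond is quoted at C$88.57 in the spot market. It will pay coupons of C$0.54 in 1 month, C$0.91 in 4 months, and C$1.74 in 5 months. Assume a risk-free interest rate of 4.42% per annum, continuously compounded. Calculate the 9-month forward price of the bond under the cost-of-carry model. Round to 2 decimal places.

C$88.31

PV(coupons) I = 0.54·e^(−0.0442·1/12) + 0.91·e^(−0.0442·4/12) + 1.74·e^(−0.0442·5/12)
I = 0.5380 + 0.8967 + 1.7082 = 3.1429
F = (S − I)·e^(rT) = (88.57 − 3.1429) · e^(0.0442·9/12)
= 85.4271 · e^0.033150 = 85.4271 × 1.033706 = C$88.31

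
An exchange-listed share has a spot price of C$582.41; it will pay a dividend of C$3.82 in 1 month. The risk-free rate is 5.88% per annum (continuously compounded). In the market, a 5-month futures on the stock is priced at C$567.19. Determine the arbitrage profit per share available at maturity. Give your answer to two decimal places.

PV(dividends) I = 3.82·e^(−0.0588·1/12) = 3.8013
Fair futures F* = (S − I)·e^(rT) = (582.41 − 3.8013)·e^0.024500 = 578.6087 × 1.024803 = 592.9599
Market C$567.19 < fair 592.9599: forward underpriced → reverse cash-and-carry (short the stock, invest proceeds at r, pay the dividends, go long the forward).
Profit at T = |F_mkt − F*| = |567.19 − 592.9599| = C$25.77 per share

C$25.77 per share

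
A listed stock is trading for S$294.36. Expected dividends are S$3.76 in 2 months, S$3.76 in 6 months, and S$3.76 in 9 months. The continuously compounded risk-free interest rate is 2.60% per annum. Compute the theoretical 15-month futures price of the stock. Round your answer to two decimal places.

S$292.57

PV(dividends) I = 3.76·e^(−0.0260·2/12) + 3.76·e^(−0.0260·6/12) + 3.76·e^(−0.0260·9/12)
I = 3.7437 + 3.7114 + 3.6874 = 11.1425
F = (S − I)·e^(rT) = (294.36 − 11.1425) · e^(0.0260·15/12)
= 283.2175 · e^0.032500 = 283.2175 × 1.033034 = S$292.57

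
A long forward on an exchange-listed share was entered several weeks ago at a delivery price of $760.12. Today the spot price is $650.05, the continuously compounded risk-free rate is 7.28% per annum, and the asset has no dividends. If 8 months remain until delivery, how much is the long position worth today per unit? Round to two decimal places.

-$74.06

Current fair forward for the remaining 8 months: F = S·e^(r·T), r = 0.0728
F = 650.05 · e^(0.0728 × 8/12) = 650.05 × 1.049730 = 682.3770
Value of long forward = (F − K)·e^(−rT) = (682.3770 − 760.12) · e^(−0.0728·8/12)
= -77.7430 × 0.952626 = -74.06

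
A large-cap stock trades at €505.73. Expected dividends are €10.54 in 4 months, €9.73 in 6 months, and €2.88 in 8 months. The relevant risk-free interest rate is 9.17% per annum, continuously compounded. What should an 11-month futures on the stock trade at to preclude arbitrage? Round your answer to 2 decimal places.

PV(dividends) I = 10.54·e^(−0.0917·4/12) + 9.73·e^(−0.0917·6/12) + 2.88·e^(−0.0917·8/12)
I = 10.2227 + 9.2940 + 2.7092 = 22.2259
F = (S − I)·e^(rT) = (505.73 − 22.2259) · e^(0.0917·11/12)
= 483.5041 · e^0.084058 = 483.5041 × 1.087692 = €525.90

€525.90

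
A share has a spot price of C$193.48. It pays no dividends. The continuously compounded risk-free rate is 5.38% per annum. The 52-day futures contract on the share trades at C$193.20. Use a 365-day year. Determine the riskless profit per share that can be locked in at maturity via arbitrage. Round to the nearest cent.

C$1.77 per share

Fair futures: F* = S·e^(carry·T), with carry = r = 0.0538
F* = 193.48 · e^(0.0538 × 52/365) = 193.48 · e^0.007665 = 193.48 × 1.007694 = C$194.9686
Market C$193.20 < fair C$194.9686: forward underpriced → reverse cash-and-carry (short spot, go long the forward).
At maturity, profit = |F_mkt − F*| = |193.20 − 194.9686| = C$1.77 per share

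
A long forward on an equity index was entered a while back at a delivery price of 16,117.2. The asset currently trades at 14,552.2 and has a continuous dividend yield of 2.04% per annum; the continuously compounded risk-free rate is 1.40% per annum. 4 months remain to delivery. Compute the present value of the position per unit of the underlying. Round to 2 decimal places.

-1588.58

Current fair forward for the remaining 4 months: F = S·e^((r − q)·T), (r − q) = 0.0140 − 0.0204 = -0.0064
F = 14552.2 · e^(-0.0064 × 4/12) = 14552.2 × 0.99786894 = 14521.1884
Value of long forward = (F − K)·e^(−rT) = (14521.1884 − 16117.2) · e^(−0.0140·4/12)
= -1596.0116 × 0.99534421 = -1588.58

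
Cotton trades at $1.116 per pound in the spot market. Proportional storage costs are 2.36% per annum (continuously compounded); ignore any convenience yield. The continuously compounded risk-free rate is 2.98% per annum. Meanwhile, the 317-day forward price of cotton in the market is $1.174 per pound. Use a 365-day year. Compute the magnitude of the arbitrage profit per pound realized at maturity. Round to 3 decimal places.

Fair forward: F* = S·e^(carry·T), with carry = (r + u) = 0.0298 + 0.0236 = 0.0534
F* = 1.116 · e^(0.0534 × 317/365) = 1.116 · e^0.046378 = 1.116 × 1.047470 = $1.1690
Market $1.174 > fair $1.1690: forward overpriced → cash-and-carry (buy spot, short the forward).
At maturity, profit = |F_mkt − F*| = |1.174 − 1.1690| = $0.005 per pound

$0.005 per pound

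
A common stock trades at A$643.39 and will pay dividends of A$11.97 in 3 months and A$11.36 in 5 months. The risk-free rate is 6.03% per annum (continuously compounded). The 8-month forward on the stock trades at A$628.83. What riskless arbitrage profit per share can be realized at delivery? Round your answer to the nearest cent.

A$17.14 per share

PV(dividends) I = 11.97·e^(−0.0603·3/12) + 11.36·e^(−0.0603·5/12) = 22.8690
Fair forward F* = (S − I)·e^(rT) = (643.39 − 22.8690)·e^0.040200 = 620.5210 × 1.041019 = 645.9742
Market A$628.83 < fair 645.9742: forward underpriced → reverse cash-and-carry (short the stock, invest proceeds at r, pay the dividends, go long the forward).
Profit at T = |F_mkt − F*| = |628.83 − 645.9742| = A$17.14 per share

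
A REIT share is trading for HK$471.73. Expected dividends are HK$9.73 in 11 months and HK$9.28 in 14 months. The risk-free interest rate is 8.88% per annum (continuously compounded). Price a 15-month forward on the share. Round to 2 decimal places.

PV(dividends) I = 9.73·e^(−0.0888·11/12) + 9.28·e^(−0.0888·14/12)
I = 8.9694 + 8.3667 = 17.3361
F = (S − I)·e^(rT) = (471.73 − 17.3361) · e^(0.0888·15/12)
= 454.3939 · e^0.111000 = 454.3939 × 1.117395 = HK$507.74

HK$507.74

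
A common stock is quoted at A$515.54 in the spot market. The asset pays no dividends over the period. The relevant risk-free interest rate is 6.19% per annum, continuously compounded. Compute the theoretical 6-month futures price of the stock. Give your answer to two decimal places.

A$531.75

F = S·e^(rT) = 515.54 · e^(0.0619 × 6/12)
= 515.54 · e^0.030950 = 515.54 × 1.031434
F = A$531.75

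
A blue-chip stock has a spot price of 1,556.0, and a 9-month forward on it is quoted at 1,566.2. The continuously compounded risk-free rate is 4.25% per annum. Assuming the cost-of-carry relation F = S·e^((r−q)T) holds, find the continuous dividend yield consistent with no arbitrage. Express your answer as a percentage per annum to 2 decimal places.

3.38%

From F = S·e^((r−q)T): (r − q) = ln(F/S)/T
ln(1566.2/1556.0) = ln(1.006555) = 0.006534
(r − q) = 0.006534 / (9/12) = 0.008712
q = r − ln(F/S)/T = 0.0425 − 0.008712 = 0.033788
q = 3.38%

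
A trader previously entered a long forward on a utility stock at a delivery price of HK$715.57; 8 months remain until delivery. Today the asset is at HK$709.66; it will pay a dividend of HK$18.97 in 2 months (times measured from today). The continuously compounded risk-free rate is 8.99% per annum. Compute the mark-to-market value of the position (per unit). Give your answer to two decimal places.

PV(remaining dividends) I = 18.97·e^(−0.0899·2/12) = 18.6879
Current forward F = (S − I)·e^(rT) = (709.66 − 18.6879)·e^(0.0899·8/12) = 690.9721 × 1.061766 = 733.6507
Value (long) = (F − K)·e^(−rT) = (733.6507 − 715.57) × 0.941827 = 17.0289
Value = HK$17.03

HK$17.03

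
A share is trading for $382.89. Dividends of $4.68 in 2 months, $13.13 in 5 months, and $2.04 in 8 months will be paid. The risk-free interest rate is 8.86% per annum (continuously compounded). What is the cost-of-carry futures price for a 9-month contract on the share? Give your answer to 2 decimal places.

PV(dividends) I = 4.68·e^(−0.0886·2/12) + 13.13·e^(−0.0886·5/12) + 2.04·e^(−0.0886·8/12)
I = 4.6114 + 12.6541 + 1.9230 = 19.1885
F = (S − I)·e^(rT) = (382.89 − 19.1885) · e^(0.0886·9/12)
= 363.7015 · e^0.066450 = 363.7015 × 1.068708 = $388.69

$388.69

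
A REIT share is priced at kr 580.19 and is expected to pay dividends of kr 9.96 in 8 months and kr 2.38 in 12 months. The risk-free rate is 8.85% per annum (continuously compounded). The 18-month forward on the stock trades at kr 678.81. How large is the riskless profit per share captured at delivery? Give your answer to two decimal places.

PV(dividends) I = 9.96·e^(−0.0885·8/12) + 2.38·e^(−0.0885·12/12) = 11.5678
Fair forward F* = (S − I)·e^(rT) = (580.19 − 11.5678)·e^0.132750 = 568.6222 × 1.141964 = 649.3461
Market kr 678.81 > fair 649.3461: forward overpriced → cash-and-carry (borrow at r, buy the stock and collect the dividends, short the forward).
Profit at T = |F_mkt − F*| = |678.81 − 649.3461| = kr 29.46 per share

kr 29.46 per share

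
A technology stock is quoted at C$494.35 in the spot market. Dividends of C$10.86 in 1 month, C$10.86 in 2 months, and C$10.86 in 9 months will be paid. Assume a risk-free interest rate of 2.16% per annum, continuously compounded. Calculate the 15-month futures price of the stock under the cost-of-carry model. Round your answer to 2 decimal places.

C$474.65

PV(dividends) I = 10.86·e^(−0.0216·1/12) + 10.86·e^(−0.0216·2/12) + 10.86·e^(−0.0216·9/12)
I = 10.8405 + 10.8210 + 10.6855 = 32.3470
F = (S − I)·e^(rT) = (494.35 − 32.3470) · e^(0.0216·15/12)
= 462.0030 · e^0.027000 = 462.0030 × 1.027368 = C$474.65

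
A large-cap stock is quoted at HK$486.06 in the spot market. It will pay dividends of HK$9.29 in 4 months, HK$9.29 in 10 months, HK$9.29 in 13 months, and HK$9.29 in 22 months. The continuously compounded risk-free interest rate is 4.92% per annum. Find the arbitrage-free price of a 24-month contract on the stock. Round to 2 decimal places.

HK$497.31

PV(dividends) I = 9.29·e^(−0.0492·4/12) + 9.29·e^(−0.0492·10/12) + 9.29·e^(−0.0492·13/12) + 9.29·e^(−0.0492·22/12)
I = 9.1389 + 8.9168 + 8.8078 + 8.4887 = 35.3522
F = (S − I)·e^(rT) = (486.06 − 35.3522) · e^(0.0492·24/12)
= 450.7078 · e^0.098400 = 450.7078 × 1.103404 = HK$497.31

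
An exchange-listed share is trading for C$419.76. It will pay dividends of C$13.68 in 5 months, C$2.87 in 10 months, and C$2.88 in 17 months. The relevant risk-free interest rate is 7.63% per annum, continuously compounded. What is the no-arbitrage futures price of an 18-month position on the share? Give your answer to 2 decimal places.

C$449.88

PV(dividends) I = 13.68·e^(−0.0763·5/12) + 2.87·e^(−0.0763·10/12) + 2.88·e^(−0.0763·17/12)
I = 13.2519 + 2.6932 + 2.5849 = 18.5300
F = (S − I)·e^(rT) = (419.76 − 18.5300) · e^(0.0763·18/12)
= 401.2300 · e^0.114450 = 401.2300 × 1.121257 = C$449.88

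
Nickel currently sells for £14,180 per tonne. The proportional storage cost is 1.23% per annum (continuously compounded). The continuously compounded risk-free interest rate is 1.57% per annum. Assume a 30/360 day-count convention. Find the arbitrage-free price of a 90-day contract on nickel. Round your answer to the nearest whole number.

£14,280 per tonne

Net carry = r + u − y = 0.0157 + 0.0123 − 0.0000 = 0.0280
F = S·e^((r+u−y)T) = 14180 · e^(0.0280 × 90/360) = 14180 · e^0.007000
= 14180 × 1.007025 = £14,280 per tonne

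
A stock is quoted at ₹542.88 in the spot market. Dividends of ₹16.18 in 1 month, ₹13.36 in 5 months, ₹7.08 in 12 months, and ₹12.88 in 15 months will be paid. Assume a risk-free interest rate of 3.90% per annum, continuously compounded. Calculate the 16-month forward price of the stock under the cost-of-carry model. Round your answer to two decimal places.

PV(dividends) I = 16.18·e^(−0.0390·1/12) + 13.36·e^(−0.0390·5/12) + 7.08·e^(−0.0390·12/12) + 12.88·e^(−0.0390·15/12)
I = 16.1275 + 13.1447 + 6.8092 + 12.2672 = 48.3486
F = (S − I)·e^(rT) = (542.88 − 48.3486) · e^(0.0390·16/12)
= 494.5314 · e^0.052000 = 494.5314 × 1.053376 = ₹520.93

₹520.93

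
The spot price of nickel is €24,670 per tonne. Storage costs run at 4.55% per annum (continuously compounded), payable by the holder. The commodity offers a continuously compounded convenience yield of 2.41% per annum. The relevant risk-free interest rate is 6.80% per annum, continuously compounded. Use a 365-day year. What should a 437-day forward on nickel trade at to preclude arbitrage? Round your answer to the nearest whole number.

€27,457 per tonne

Net carry = r + u − y = 0.0680 + 0.0455 − 0.0241 = 0.0894
F = S·e^((r+u−y)T) = 24670 · e^(0.0894 × 437/365) = 24670 · e^0.107035
= 24670 × 1.112973 = €27,457 per tonne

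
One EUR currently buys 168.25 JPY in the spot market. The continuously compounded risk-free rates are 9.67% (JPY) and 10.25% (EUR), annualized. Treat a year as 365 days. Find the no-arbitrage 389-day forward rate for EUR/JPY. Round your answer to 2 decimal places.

F = S·e^((r_JPY − r_EUR)T) = 168.25 · e^((0.0967 − 0.1025) × 389/365)
= 168.25 · e^-0.006181 = 168.25 × 0.993838
F = 167.21 JPY per EUR

167.21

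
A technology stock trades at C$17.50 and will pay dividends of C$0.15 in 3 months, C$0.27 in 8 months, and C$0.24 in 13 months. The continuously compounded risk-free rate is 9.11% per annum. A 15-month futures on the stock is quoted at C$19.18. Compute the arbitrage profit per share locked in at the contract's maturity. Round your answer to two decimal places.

PV(dividends) I = 0.15·e^(−0.0911·3/12) + 0.27·e^(−0.0911·8/12) + 0.24·e^(−0.0911·13/12) = 0.6182
Fair futures F* = (S − I)·e^(rT) = (17.50 − 0.6182)·e^0.113875 = 16.8818 × 1.120612 = 18.9179
Market C$19.18 > fair 18.9179: forward overpriced → cash-and-carry (borrow at r, buy the stock and collect the dividends, short the forward).
Profit at T = |F_mkt − F*| = |19.18 − 18.9179| = C$0.26 per share

C$0.26 per share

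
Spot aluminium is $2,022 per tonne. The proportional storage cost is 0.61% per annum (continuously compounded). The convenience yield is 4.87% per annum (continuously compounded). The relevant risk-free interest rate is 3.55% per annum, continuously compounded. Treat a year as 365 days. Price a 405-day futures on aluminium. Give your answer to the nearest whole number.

Net carry = r + u − y = 0.0355 + 0.0061 − 0.0487 = -0.0071
F = S·e^((r+u−y)T) = 2022 · e^(-0.0071 × 405/365) = 2022 · e^-0.007878
= 2022 × 0.992153 = $2,006 per tonne

$2,006 per tonne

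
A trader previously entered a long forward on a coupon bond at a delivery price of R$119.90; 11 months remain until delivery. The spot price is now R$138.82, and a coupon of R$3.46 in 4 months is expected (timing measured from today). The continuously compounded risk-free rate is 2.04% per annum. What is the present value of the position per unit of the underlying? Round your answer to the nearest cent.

R$17.70

PV(remaining coupons) I = 3.46·e^(−0.0204·4/12) = 3.4366
Current forward F = (S − I)·e^(rT) = (138.82 − 3.4366)·e^(0.0204·11/12) = 135.3834 × 1.018876 = 137.9389
Value (long) = (F − K)·e^(−rT) = (137.9389 − 119.90) × 0.981474 = 17.7047
Value = R$17.70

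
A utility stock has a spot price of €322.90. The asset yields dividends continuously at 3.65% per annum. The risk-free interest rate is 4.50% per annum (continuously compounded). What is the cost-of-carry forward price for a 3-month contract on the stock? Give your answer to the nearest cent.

F = S·e^((r − q)T) = 322.90 · e^((0.0450 − 0.0365) × 3/12)
= 322.90 · e^0.002125 = 322.90 × 1.002127
F = €323.59

€323.59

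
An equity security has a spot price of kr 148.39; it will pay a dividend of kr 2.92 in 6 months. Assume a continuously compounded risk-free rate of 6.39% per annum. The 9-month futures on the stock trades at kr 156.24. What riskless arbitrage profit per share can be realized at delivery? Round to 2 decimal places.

PV(dividends) I = 2.92·e^(−0.0639·6/12) = 2.8282
Fair futures F* = (S − I)·e^(rT) = (148.39 − 2.8282)·e^0.047925 = 145.5618 × 1.049092 = 152.7077
Market kr 156.24 > fair 152.7077: forward overpriced → cash-and-carry (borrow at r, buy the stock and collect the dividends, short the forward).
Profit at T = |F_mkt − F*| = |156.24 − 152.7077| = kr 3.53 per share

kr 3.53 per share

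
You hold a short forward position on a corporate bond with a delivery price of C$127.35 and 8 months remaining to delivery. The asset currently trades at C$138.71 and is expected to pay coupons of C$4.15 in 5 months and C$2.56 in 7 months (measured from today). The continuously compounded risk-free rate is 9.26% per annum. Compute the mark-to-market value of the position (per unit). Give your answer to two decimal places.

PV(remaining coupons) I = 4.15·e^(−0.0926·5/12) + 2.56·e^(−0.0926·7/12) = 6.4183
Current forward F = (S − I)·e^(rT) = (138.71 − 6.4183)·e^(0.0926·8/12) = 132.2917 × 1.063679 = 140.7159
Value (long) = (F − K)·e^(−rT) = (140.7159 − 127.35) × 0.940134 = 12.5657
Short position value = −(long value) = -C$12.57

-C$12.57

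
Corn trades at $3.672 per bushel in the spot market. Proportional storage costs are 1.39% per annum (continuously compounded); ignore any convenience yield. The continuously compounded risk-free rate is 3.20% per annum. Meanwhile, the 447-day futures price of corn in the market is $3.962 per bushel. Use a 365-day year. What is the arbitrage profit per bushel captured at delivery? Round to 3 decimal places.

Fair futures: F* = S·e^(carry·T), with carry = (r + u) = 0.0320 + 0.0139 = 0.0459
F* = 3.672 · e^(0.0459 × 447/365) = 3.672 · e^0.056212 = 3.672 × 1.057822 = $3.8843
Market $3.962 > fair $3.8843: forward overpriced → cash-and-carry (buy spot, short the forward).
At maturity, profit = |F_mkt − F*| = |3.962 − 3.8843| = $0.078 per bushel

$0.078 per bushel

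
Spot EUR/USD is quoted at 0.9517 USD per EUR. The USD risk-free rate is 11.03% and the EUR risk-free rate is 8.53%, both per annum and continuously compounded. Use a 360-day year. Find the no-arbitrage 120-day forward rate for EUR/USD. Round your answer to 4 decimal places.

0.9597

F = S·e^((r_USD − r_EUR)T) = 0.9517 · e^((0.1103 − 0.0853) × 120/360)
= 0.9517 · e^0.008333 = 0.9517 × 1.008368
F = 0.9597 USD per EUR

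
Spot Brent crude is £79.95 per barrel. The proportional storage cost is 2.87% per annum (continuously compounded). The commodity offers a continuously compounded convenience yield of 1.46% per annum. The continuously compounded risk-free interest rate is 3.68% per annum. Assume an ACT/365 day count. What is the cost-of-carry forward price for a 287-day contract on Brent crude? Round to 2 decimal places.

£83.21 per barrel

Net carry = r + u − y = 0.0368 + 0.0287 − 0.0146 = 0.0509
F = S·e^((r+u−y)T) = 79.95 · e^(0.0509 × 287/365) = 79.95 · e^0.040023
= 79.95 × 1.040835 = £83.21 per barrel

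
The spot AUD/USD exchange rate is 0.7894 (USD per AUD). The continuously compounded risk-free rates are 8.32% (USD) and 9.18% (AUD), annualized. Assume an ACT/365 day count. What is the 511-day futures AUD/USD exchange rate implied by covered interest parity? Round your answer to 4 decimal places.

F = S·e^((r_USD − r_AUD)T) = 0.7894 · e^((0.0832 − 0.0918) × 511/365)
= 0.7894 · e^-0.012040 = 0.7894 × 0.988032
F = 0.7800 USD per AUD

0.7800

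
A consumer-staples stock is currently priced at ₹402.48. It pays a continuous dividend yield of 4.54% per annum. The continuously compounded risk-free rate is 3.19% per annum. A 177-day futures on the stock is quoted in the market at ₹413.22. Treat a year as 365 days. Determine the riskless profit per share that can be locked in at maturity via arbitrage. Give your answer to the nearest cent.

₹13.37 per share

Fair futures: F* = S·e^(carry·T), with carry = (r − q) = 0.0319 − 0.0454 = -0.0135
F* = 402.48 · e^(-0.0135 × 177/365) = 402.48 · e^-0.006547 = 402.48 × 0.993474 = ₹399.8534
Market ₹413.22 > fair ₹399.8534: forward overpriced → cash-and-carry (buy spot, short the forward).
At maturity, profit = |F_mkt − F*| = |413.22 − 399.8534| = ₹13.37 per share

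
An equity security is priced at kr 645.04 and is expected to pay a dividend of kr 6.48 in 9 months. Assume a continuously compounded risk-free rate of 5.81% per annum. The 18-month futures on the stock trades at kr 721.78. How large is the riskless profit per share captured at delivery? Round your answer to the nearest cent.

kr 24.77 per share

PV(dividends) I = 6.48·e^(−0.0581·9/12) = 6.2037
Fair futures F* = (S − I)·e^(rT) = (645.04 − 6.2037)·e^0.087150 = 638.8363 × 1.091060 = 697.0087
Market kr 721.78 > fair 697.0087: forward overpriced → cash-and-carry (borrow at r, buy the stock and collect the dividends, short the forward).
Profit at T = |F_mkt − F*| = |721.78 − 697.0087| = kr 24.77 per share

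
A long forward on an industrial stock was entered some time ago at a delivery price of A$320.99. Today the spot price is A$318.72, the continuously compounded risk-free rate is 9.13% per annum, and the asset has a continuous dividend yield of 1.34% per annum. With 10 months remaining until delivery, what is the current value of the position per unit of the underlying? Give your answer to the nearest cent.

A$17.71

Current fair forward for the remaining 10 months: F = S·e^((r − q)·T), (r − q) = 0.0913 − 0.0134 = 0.0779
F = 318.72 · e^(0.0779 × 10/12) = 318.72 × 1.067070 = 340.0966
Value of long forward = (F − K)·e^(−rT) = (340.0966 − 320.99) · e^(−0.0913·10/12)
= 19.1066 × 0.926739 = 17.71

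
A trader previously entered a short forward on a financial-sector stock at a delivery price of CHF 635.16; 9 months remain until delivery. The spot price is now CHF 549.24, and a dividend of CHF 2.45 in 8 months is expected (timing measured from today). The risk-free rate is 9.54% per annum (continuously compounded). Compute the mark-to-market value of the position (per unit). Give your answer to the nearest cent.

CHF 44.36

PV(remaining dividends) I = 2.45·e^(−0.0954·8/12) = 2.2990
Current forward F = (S − I)·e^(rT) = (549.24 − 2.2990)·e^(0.0954·9/12) = 546.9410 × 1.074172 = 587.5087
Value (long) = (F − K)·e^(−rT) = (587.5087 − 635.16) × 0.930950 = -44.3610
Short position value = −(long value) = CHF 44.36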